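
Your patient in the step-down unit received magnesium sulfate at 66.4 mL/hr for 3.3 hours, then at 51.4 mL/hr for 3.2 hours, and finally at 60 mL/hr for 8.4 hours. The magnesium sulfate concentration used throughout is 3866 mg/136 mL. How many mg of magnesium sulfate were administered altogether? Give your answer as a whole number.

25231 mg

Concentration = 3866 mg ÷ 136 mL = 28.42647 mg/mL
Stage 1: 66.4 mL/hr × 3.3 hr = 219.12 mL → 219.12 mL × 28.42647 mg/mL = 6228.808 mg
Stage 2: 51.4 mL/hr × 3.2 hr = 164.48 mL → 164.48 mL × 28.42647 mg/mL = 4675.586 mg
Stage 3: 60 mL/hr × 8.4 hr = 504 mL → 504 mL × 28.42647 mg/mL = 14326.94 mg
Total = 6228.808 + 4675.586 + 14326.94 = 25231.34 mg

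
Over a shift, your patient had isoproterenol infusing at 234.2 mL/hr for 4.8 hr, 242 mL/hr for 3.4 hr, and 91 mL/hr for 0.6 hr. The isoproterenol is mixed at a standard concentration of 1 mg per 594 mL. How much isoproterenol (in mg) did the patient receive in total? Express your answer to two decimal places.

Concentration = 1 mg ÷ 594 mL = 0.001683502 mg/mL
Stage 1: 234.2 mL/hr × 4.8 hr = 1124.16 mL → 1124.16 mL × 0.001683502 mg/mL = 1.892525 mg
Stage 2: 242 mL/hr × 3.4 hr = 822.8 mL → 822.8 mL × 0.001683502 mg/mL = 1.385185 mg
Stage 3: 91 mL/hr × 0.6 hr = 54.6 mL → 54.6 mL × 0.001683502 mg/mL = 0.09191919 mg
Total = 1.892525 + 1.385185 + 0.09191919 = 3.36963 mg

3.37 mg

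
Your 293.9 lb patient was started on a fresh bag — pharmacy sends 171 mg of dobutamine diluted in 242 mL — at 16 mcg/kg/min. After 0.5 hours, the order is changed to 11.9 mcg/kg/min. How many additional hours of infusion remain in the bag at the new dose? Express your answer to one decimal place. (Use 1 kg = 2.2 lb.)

1.1 hours

Initial rate:
Weight = 293.9 lb ÷ 2.2 lb/kg = 133.5909 kg
Dose = 16 mcg/kg/min × 133.5909 kg = 2137.455 mcg/min
2137.455 mcg/min × 60 min/hr = 128247.3 mcg/hr
Concentration = 171 mg ÷ 242 mL = 0.7066116 mg/mL = 706.6116 mcg/mL
Rate = 128247.3 mcg/hr ÷ 706.6116 mcg/mL = 181.4961 mL/hr
Volume infused so far = 181.4961 mL/hr × 0.5 hr = 90.74807 mL
Volume remaining = 242 − 90.74807 = 151.2519 mL
New rate:
Dose = 11.9 mcg/kg/min × 133.5909 kg = 1589.732 mcg/min
1589.732 mcg/min × 60 min/hr = 95383.91 mcg/hr
Rate = 95383.91 mcg/hr ÷ 706.6116 mcg/mL = 134.9878 mL/hr
Time remaining = 151.2519 mL ÷ 134.9878 mL/hr = 1.120486 hr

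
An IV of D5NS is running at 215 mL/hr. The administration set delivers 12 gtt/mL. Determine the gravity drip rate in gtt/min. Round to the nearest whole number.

215 mL/hr ÷ 60 min/hr = 3.583333 mL/min
3.583333 mL/min × 12 gtt/mL = 43 gtt/min

43 gtt/min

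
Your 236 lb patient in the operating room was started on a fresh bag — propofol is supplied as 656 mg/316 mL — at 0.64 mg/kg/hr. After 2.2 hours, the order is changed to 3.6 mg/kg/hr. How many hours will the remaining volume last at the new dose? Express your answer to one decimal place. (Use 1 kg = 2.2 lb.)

1.3 hours

Initial rate:
Weight = 236 lb ÷ 2.2 lb/kg = 107.2727 kg
Dose = 0.64 mg/kg/hr × 107.2727 kg = 68.65455 mg/hr
Concentration = 656 mg ÷ 316 mL = 2.075949 mg/mL
Rate = 68.65455 mg/hr ÷ 2.075949 mg/mL = 33.0714 mL/hr
Volume infused so far = 33.0714 mL/hr × 2.2 hr = 72.75707 mL
Volume remaining = 316 − 72.75707 = 243.2429 mL
New rate:
Dose = 3.6 mg/kg/hr × 107.2727 kg = 386.1818 mg/hr
Rate = 386.1818 mg/hr ÷ 2.075949 mg/mL = 186.0266 mL/hr
Time remaining = 243.2429 mL ÷ 186.0266 mL/hr = 1.307571 hr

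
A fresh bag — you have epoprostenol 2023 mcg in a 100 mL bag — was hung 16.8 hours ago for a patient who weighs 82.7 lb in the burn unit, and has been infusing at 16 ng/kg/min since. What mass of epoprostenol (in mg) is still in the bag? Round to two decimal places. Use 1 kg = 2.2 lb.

1.42 mg

Weight = 82.7 lb ÷ 2.2 lb/kg = 37.59091 kg
Dose = 16 ng/kg/min × 37.59091 kg = 601.4545 ng/min
601.4545 ng/min × 60 min/hr = 36087.27 ng/hr
Concentration = 2023 mcg ÷ 100 mL = 20.23 mcg/mL = 20230 ng/mL
Rate = 36087.27 ng/hr ÷ 20230 ng/mL = 1.783849 mL/hr
Volume infused = 1.783849 mL/hr × 16.8 hr = 29.96867 mL
Volume remaining = 100 − 29.96867 = 70.03133 mL
Drug remaining = 70.03133 mL × 20230 ng/mL = 1416734 ng = 1.416734 mg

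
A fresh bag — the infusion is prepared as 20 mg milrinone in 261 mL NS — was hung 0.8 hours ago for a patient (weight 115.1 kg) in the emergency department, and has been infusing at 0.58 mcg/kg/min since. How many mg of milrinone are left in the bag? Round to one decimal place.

Dose = 0.58 mcg/kg/min × 115.1 kg = 66.758 mcg/min
66.758 mcg/min × 60 min/hr = 4005.48 mcg/hr
Concentration = 20 mg ÷ 261 mL = 0.07662835 mg/mL = 76.62835 mcg/mL
Rate = 4005.48 mcg/hr ÷ 76.62835 mcg/mL = 52.27151 mL/hr
Volume infused = 52.27151 mL/hr × 0.8 hr = 41.81721 mL
Volume remaining = 261 − 41.81721 = 219.1828 mL
Drug remaining = 219.1828 mL × 76.62835 mcg/mL = 16795.62 mcg = 16.79562 mg

16.8 mg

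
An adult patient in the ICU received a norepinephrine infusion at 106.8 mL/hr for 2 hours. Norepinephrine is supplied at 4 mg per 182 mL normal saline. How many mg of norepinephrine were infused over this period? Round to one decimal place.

4.7 mg

Concentration = 4 mg ÷ 182 mL = 0.02197802 mg/mL = 21.97802 mcg/mL
Drug rate = 106.8 mL/hr × 21.97802 mcg/mL = 2347.253 mcg/hr
Total = 2347.253 mcg/hr × 2 hr = 4694.505 mcg = 4.694505 mg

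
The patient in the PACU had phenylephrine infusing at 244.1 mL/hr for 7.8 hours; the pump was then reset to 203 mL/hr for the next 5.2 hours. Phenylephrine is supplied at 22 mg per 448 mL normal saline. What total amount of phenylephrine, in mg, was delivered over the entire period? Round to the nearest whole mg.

145 mg

Concentration = 22 mg ÷ 448 mL = 0.04910714 mg/mL
Stage 1: 244.1 mL/hr × 7.8 hr = 1903.98 mL → 1903.98 mL × 0.04910714 mg/mL = 93.49902 mg
Stage 2: 203 mL/hr × 5.2 hr = 1055.6 mL → 1055.6 mL × 0.04910714 mg/mL = 51.8375 mg
Total = 93.49902 + 51.8375 = 145.3365 mg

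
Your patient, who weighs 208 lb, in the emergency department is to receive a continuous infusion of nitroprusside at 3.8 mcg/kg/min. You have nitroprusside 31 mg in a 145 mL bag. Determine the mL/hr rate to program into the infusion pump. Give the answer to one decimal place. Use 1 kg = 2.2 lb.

100.8 mL/hr

Weight = 208 lb ÷ 2.2 lb/kg = 94.54545 kg
Dose = 3.8 mcg/kg/min × 94.54545 kg = 359.2727 mcg/min
359.2727 mcg/min × 60 min/hr = 21556.36 mcg/hr
Concentration = 31 mg ÷ 145 mL = 0.2137931 mg/mL = 213.7931 mcg/mL
Rate = 21556.36 mcg/hr ÷ 213.7931 mcg/mL = 100.8282 mL/hr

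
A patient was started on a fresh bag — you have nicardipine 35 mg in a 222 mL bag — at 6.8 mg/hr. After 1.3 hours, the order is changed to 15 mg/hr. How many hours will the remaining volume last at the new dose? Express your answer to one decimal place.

1.7 hours

Initial rate:
Concentration = 35 mg ÷ 222 mL = 0.1576577 mg/mL
Rate = 6.8 mg/hr ÷ 0.1576577 mg/mL = 43.13143 mL/hr
Volume infused so far = 43.13143 mL/hr × 1.3 hr = 56.07086 mL
Volume remaining = 222 − 56.07086 = 165.9291 mL
New rate:
Rate = 15 mg/hr ÷ 0.1576577 mg/mL = 95.14286 mL/hr
Time remaining = 165.9291 mL ÷ 95.14286 mL/hr = 1.744 hr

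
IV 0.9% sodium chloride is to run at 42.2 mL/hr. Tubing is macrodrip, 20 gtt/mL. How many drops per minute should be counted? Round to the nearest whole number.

42.2 mL/hr ÷ 60 min/hr = 0.7033333 mL/min
0.7033333 mL/min × 20 gtt/mL = 14.06667 gtt/min

14 gtt/min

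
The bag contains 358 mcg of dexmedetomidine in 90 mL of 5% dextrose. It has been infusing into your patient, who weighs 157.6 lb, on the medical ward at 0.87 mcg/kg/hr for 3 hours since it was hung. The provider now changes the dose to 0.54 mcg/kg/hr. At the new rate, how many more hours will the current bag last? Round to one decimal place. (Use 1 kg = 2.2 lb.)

4.4 hours

Initial rate:
Weight = 157.6 lb ÷ 2.2 lb/kg = 71.63636 kg
Dose = 0.87 mcg/kg/hr × 71.63636 kg = 62.32364 mcg/hr
Concentration = 358 mcg ÷ 90 mL = 3.977778 mcg/mL
Rate = 62.32364 mcg/hr ÷ 3.977778 mcg/mL = 15.66795 mL/hr
Volume infused so far = 15.66795 mL/hr × 3 hr = 47.00386 mL
Volume remaining = 90 − 47.00386 = 42.99614 mL
New rate:
Dose = 0.54 mcg/kg/hr × 71.63636 kg = 38.68364 mcg/hr
Rate = 38.68364 mcg/hr ÷ 3.977778 mcg/mL = 9.724937 mL/hr
Time remaining = 42.99614 mL ÷ 9.724937 mL/hr = 4.421226 hr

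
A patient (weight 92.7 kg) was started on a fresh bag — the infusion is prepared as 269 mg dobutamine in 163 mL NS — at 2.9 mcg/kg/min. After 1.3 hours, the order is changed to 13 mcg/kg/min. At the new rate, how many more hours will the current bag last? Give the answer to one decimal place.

Initial rate:
Dose = 2.9 mcg/kg/min × 92.7 kg = 268.83 mcg/min
268.83 mcg/min × 60 min/hr = 16129.8 mcg/hr
Concentration = 269 mg ÷ 163 mL = 1.650307 mg/mL = 1650.307 mcg/mL
Rate = 16129.8 mcg/hr ÷ 1650.307 mcg/mL = 9.773819 mL/hr
Volume infused so far = 9.773819 mL/hr × 1.3 hr = 12.70597 mL
Volume remaining = 163 − 12.70597 = 150.294 mL
New rate:
Dose = 13 mcg/kg/min × 92.7 kg = 1205.1 mcg/min
1205.1 mcg/min × 60 min/hr = 72306 mcg/hr
Rate = 72306 mcg/hr ÷ 1650.307 mcg/mL = 43.81367 mL/hr
Time remaining = 150.294 mL ÷ 43.81367 mL/hr = 3.4303 hr

3.4 hours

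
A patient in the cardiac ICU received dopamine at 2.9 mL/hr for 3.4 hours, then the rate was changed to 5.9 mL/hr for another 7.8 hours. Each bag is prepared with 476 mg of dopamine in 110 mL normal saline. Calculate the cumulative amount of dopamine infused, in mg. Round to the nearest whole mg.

Concentration = 476 mg ÷ 110 mL = 4.327273 mg/mL
Stage 1: 2.9 mL/hr × 3.4 hr = 9.86 mL → 9.86 mL × 4.327273 mg/mL = 42.66691 mg
Stage 2: 5.9 mL/hr × 7.8 hr = 46.02 mL → 46.02 mL × 4.327273 mg/mL = 199.1411 mg
Total = 42.66691 + 199.1411 = 241.808 mg

242 mg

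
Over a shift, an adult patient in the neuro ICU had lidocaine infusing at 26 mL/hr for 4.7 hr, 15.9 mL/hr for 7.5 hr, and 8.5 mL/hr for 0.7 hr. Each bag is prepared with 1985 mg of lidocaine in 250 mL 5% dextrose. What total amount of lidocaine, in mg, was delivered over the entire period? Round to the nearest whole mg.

Concentration = 1985 mg ÷ 250 mL = 7.94 mg/mL
Stage 1: 26 mL/hr × 4.7 hr = 122.2 mL → 122.2 mL × 7.94 mg/mL = 970.268 mg
Stage 2: 15.9 mL/hr × 7.5 hr = 119.25 mL → 119.25 mL × 7.94 mg/mL = 946.845 mg
Stage 3: 8.5 mL/hr × 0.7 hr = 5.95 mL → 5.95 mL × 7.94 mg/mL = 47.243 mg
Total = 970.268 + 946.845 + 47.243 = 1964.356 mg

1964 mg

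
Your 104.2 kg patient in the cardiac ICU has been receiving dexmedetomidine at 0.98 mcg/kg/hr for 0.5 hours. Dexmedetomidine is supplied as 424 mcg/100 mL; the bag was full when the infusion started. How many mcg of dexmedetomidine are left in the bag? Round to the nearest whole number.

373 mcg

Dose = 0.98 mcg/kg/hr × 104.2 kg = 102.116 mcg/hr
Concentration = 424 mcg ÷ 100 mL = 4.24 mcg/mL
Rate = 102.116 mcg/hr ÷ 4.24 mcg/mL = 24.08396 mL/hr
Volume infused = 24.08396 mL/hr × 0.5 hr = 12.04198 mL
Volume remaining = 100 − 12.04198 = 87.95802 mL
Drug remaining = 87.95802 mL × 4.24 mcg/mL = 372.942 mcg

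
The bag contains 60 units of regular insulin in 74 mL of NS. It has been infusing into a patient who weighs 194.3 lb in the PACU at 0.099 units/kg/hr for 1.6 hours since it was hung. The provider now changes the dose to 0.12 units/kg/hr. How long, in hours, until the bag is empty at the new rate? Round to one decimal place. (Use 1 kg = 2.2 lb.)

4.3 hours

Initial rate:
Weight = 194.3 lb ÷ 2.2 lb/kg = 88.31818 kg
Dose = 0.099 units/kg/hr × 88.31818 kg = 8.7435 units/hr
Concentration = 60 units ÷ 74 mL = 0.8108108 units/mL
Rate = 8.7435 units/hr ÷ 0.8108108 units/mL = 10.78365 mL/hr
Volume infused so far = 10.78365 mL/hr × 1.6 hr = 17.25384 mL
Volume remaining = 74 − 17.25384 = 56.74616 mL
New rate:
Dose = 0.12 units/kg/hr × 88.31818 kg = 10.59818 units/hr
Rate = 10.59818 units/hr ÷ 0.8108108 units/mL = 13.07109 mL/hr
Time remaining = 56.74616 mL ÷ 13.07109 mL/hr = 4.341348 hr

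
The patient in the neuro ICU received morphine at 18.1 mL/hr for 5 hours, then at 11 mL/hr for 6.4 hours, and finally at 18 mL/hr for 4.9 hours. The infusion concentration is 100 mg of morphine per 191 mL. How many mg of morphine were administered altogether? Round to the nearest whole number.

Concentration = 100 mg ÷ 191 mL = 0.5235602 mg/mL
Stage 1: 18.1 mL/hr × 5 hr = 90.5 mL → 90.5 mL × 0.5235602 mg/mL = 47.3822 mg
Stage 2: 11 mL/hr × 6.4 hr = 70.4 mL → 70.4 mL × 0.5235602 mg/mL = 36.85864 mg
Stage 3: 18 mL/hr × 4.9 hr = 88.2 mL → 88.2 mL × 0.5235602 mg/mL = 46.17801 mg
Total = 47.3822 + 36.85864 + 46.17801 = 130.4188 mg

130 mg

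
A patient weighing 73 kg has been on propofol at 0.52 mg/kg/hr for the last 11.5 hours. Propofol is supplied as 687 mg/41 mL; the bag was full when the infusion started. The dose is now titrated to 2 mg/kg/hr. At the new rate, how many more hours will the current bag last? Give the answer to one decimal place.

Initial rate:
Dose = 0.52 mg/kg/hr × 73 kg = 37.96 mg/hr
Concentration = 687 mg ÷ 41 mL = 16.7561 mg/mL
Rate = 37.96 mg/hr ÷ 16.7561 mg/mL = 2.265444 mL/hr
Volume infused so far = 2.265444 mL/hr × 11.5 hr = 26.05261 mL
Volume remaining = 41 − 26.05261 = 14.94739 mL
New rate:
Dose = 2 mg/kg/hr × 73 kg = 146 mg/hr
Rate = 146 mg/hr ÷ 16.7561 mg/mL = 8.713246 mL/hr
Time remaining = 14.94739 mL ÷ 8.713246 mL/hr = 1.715479 hr

1.7 hours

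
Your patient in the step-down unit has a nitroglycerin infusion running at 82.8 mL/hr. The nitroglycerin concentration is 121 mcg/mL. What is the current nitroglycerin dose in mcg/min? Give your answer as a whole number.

167 mcg/min

Drug rate = 82.8 mL/hr × 121 mcg/mL = 10018.8 mcg/hr
10018.8 mcg/hr ÷ 60 min/hr = 166.98 mcg/min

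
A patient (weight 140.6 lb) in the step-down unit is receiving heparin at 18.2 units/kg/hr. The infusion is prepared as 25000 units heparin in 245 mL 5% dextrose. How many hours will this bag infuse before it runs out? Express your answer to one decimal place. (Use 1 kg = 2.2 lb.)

21.5 hours

Weight = 140.6 lb ÷ 2.2 lb/kg = 63.90909 kg
Dose = 18.2 units/kg/hr × 63.90909 kg = 1163.145 units/hr
Concentration = 25000 units ÷ 245 mL = 102.0408 units/mL
Rate = 1163.145 units/hr ÷ 102.0408 units/mL = 11.39883 mL/hr
Duration = 245 mL ÷ 11.39883 mL/hr = 21.49344 hr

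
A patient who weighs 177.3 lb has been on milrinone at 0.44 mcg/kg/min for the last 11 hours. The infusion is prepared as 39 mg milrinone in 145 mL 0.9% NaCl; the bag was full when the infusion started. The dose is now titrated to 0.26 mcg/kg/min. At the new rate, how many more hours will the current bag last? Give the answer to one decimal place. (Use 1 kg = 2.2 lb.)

Initial rate:
Weight = 177.3 lb ÷ 2.2 lb/kg = 80.59091 kg
Dose = 0.44 mcg/kg/min × 80.59091 kg = 35.46 mcg/min
35.46 mcg/min × 60 min/hr = 2127.6 mcg/hr
Concentration = 39 mg ÷ 145 mL = 0.2689655 mg/mL = 268.9655 mcg/mL
Rate = 2127.6 mcg/hr ÷ 268.9655 mcg/mL = 7.910308 mL/hr
Volume infused so far = 7.910308 mL/hr × 11 hr = 87.01338 mL
Volume remaining = 145 − 87.01338 = 57.98662 mL
New rate:
Dose = 0.26 mcg/kg/min × 80.59091 kg = 20.95364 mcg/min
20.95364 mcg/min × 60 min/hr = 1257.218 mcg/hr
Rate = 1257.218 mcg/hr ÷ 268.9655 mcg/mL = 4.674273 mL/hr
Time remaining = 57.98662 mL ÷ 4.674273 mL/hr = 12.40548 hr

12.4 hours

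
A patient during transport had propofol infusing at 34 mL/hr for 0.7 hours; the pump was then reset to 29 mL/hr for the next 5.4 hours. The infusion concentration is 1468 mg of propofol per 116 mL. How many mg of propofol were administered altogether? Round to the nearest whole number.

Concentration = 1468 mg ÷ 116 mL = 12.65517 mg/mL
Stage 1: 34 mL/hr × 0.7 hr = 23.8 mL → 23.8 mL × 12.65517 mg/mL = 301.1931 mg
Stage 2: 29 mL/hr × 5.4 hr = 156.6 mL → 156.6 mL × 12.65517 mg/mL = 1981.8 mg
Total = 301.1931 + 1981.8 = 2282.993 mg

2283 mg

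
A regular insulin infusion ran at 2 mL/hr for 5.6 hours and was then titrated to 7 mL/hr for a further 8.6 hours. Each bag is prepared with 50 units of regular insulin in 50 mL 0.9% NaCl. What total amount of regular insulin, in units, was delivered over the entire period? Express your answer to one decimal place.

Concentration = 50 units ÷ 50 mL = 1 units/mL
Stage 1: 2 mL/hr × 5.6 hr = 11.2 mL → 11.2 mL × 1 units/mL = 11.2 units
Stage 2: 7 mL/hr × 8.6 hr = 60.2 mL → 60.2 mL × 1 units/mL = 60.2 units
Total = 11.2 + 60.2 = 71.4 units

71.4 units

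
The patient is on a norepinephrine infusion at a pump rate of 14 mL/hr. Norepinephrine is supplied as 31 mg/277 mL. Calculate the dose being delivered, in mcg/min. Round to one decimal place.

Concentration = 31 mg ÷ 277 mL = 0.1119134 mg/mL = 111.9134 mcg/mL
Drug rate = 14 mL/hr × 111.9134 mcg/mL = 1566.787 mcg/hr
1566.787 mcg/hr ÷ 60 min/hr = 26.11312 mcg/min

26.1 mcg/min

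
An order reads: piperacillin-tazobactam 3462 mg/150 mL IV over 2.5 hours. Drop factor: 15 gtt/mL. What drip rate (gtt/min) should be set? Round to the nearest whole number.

150 mL ÷ (2.5 hr × 60 = 150 min) = 1 mL/min
1 mL/min × 15 gtt/mL = 15 gtt/min

15 gtt/min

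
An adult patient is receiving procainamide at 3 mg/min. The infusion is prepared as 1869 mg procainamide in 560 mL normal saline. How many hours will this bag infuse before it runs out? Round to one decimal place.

10.4 hours

3 mg/min × 60 min/hr = 180 mg/hr
Concentration = 1869 mg ÷ 560 mL = 3.3375 mg/mL
Rate = 180 mg/hr ÷ 3.3375 mg/mL = 53.93258 mL/hr
Duration = 560 mL ÷ 53.93258 mL/hr = 10.38333 hr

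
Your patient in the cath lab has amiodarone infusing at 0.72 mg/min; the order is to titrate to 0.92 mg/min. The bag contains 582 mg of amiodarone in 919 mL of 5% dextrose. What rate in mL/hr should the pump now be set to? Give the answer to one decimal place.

0.92 mg/min × 60 min/hr = 55.2 mg/hr
Concentration = 582 mg ÷ 919 mL = 0.6332971 mg/mL
Rate = 55.2 mg/hr ÷ 0.6332971 mg/mL = 87.16289 mL/hr

87.2 mL/hr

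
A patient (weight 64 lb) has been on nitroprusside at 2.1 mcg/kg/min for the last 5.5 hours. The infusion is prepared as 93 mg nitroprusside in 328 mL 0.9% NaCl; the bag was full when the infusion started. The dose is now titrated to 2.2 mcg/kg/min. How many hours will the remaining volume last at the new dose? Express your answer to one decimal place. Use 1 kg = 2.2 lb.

19.0 hours

Initial rate:
Weight = 64 lb ÷ 2.2 lb/kg = 29.09091 kg
Dose = 2.1 mcg/kg/min × 29.09091 kg = 61.09091 mcg/min
61.09091 mcg/min × 60 min/hr = 3665.455 mcg/hr
Concentration = 93 mg ÷ 328 mL = 0.2835366 mg/mL = 283.5366 mcg/mL
Rate = 3665.455 mcg/hr ÷ 283.5366 mcg/mL = 12.92762 mL/hr
Volume infused so far = 12.92762 mL/hr × 5.5 hr = 71.10194 mL
Volume remaining = 328 − 71.10194 = 256.8981 mL
New rate:
Dose = 2.2 mcg/kg/min × 29.09091 kg = 64 mcg/min
64 mcg/min × 60 min/hr = 3840 mcg/hr
Rate = 3840 mcg/hr ÷ 283.5366 mcg/mL = 13.54323 mL/hr
Time remaining = 256.8981 mL ÷ 13.54323 mL/hr = 18.96875 hr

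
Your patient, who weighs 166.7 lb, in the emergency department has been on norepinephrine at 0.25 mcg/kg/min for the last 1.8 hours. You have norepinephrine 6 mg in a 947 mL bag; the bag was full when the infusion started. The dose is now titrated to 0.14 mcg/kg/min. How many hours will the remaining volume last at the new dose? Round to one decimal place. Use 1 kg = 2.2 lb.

6.2 hours

Initial rate:
Weight = 166.7 lb ÷ 2.2 lb/kg = 75.77273 kg
Dose = 0.25 mcg/kg/min × 75.77273 kg = 18.94318 mcg/min
18.94318 mcg/min × 60 min/hr = 1136.591 mcg/hr
Concentration = 6 mg ÷ 947 mL = 0.006335797 mg/mL = 6.335797 mcg/mL
Rate = 1136.591 mcg/hr ÷ 6.335797 mcg/mL = 179.3919 mL/hr
Volume infused so far = 179.3919 mL/hr × 1.8 hr = 322.9055 mL
Volume remaining = 947 − 322.9055 = 624.0945 mL
New rate:
Dose = 0.14 mcg/kg/min × 75.77273 kg = 10.60818 mcg/min
10.60818 mcg/min × 60 min/hr = 636.4909 mcg/hr
Rate = 636.4909 mcg/hr ÷ 6.335797 mcg/mL = 100.4595 mL/hr
Time remaining = 624.0945 mL ÷ 100.4595 mL/hr = 6.2124 hr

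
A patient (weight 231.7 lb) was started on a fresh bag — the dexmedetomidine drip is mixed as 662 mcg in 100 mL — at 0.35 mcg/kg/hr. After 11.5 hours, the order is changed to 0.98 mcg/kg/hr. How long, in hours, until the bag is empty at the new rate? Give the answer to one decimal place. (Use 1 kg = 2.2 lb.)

Initial rate:
Weight = 231.7 lb ÷ 2.2 lb/kg = 105.3182 kg
Dose = 0.35 mcg/kg/hr × 105.3182 kg = 36.86136 mcg/hr
Concentration = 662 mcg ÷ 100 mL = 6.62 mcg/mL
Rate = 36.86136 mcg/hr ÷ 6.62 mcg/mL = 5.568182 mL/hr
Volume infused so far = 5.568182 mL/hr × 11.5 hr = 64.03409 mL
Volume remaining = 100 − 64.03409 = 35.96591 mL
New rate:
Dose = 0.98 mcg/kg/hr × 105.3182 kg = 103.2118 mcg/hr
Rate = 103.2118 mcg/hr ÷ 6.62 mcg/mL = 15.59091 mL/hr
Time remaining = 35.96591 mL ÷ 15.59091 mL/hr = 2.306851 hr

2.3 hours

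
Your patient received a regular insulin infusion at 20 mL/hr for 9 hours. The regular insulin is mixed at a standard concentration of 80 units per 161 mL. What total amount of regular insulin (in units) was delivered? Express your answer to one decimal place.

Concentration = 80 units ÷ 161 mL = 0.4968944 units/mL
Drug rate = 20 mL/hr × 0.4968944 units/mL = 9.937888 units/hr
Total = 9.937888 units/hr × 9 hr = 89.44099 units

89.4 units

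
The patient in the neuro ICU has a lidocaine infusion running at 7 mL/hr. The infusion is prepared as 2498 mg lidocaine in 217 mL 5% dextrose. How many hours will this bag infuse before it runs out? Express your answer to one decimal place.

31.0 hours

Duration = 217 mL ÷ 7 mL/hr = 31 hr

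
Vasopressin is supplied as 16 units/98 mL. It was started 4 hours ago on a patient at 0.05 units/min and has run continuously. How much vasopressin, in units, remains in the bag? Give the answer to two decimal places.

0.05 units/min × 60 min/hr = 3 units/hr
Concentration = 16 units ÷ 98 mL = 0.1632653 units/mL
Rate = 3 units/hr ÷ 0.1632653 units/mL = 18.375 mL/hr
Volume infused = 18.375 mL/hr × 4 hr = 73.5 mL
Volume remaining = 98 − 73.5 = 24.5 mL
Drug remaining = 24.5 mL × 0.1632653 units/mL = 4 units

4.00 units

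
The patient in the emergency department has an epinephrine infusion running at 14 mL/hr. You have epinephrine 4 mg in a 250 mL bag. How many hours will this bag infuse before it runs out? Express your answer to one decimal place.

17.9 hours

Duration = 250 mL ÷ 14 mL/hr = 17.85714 hr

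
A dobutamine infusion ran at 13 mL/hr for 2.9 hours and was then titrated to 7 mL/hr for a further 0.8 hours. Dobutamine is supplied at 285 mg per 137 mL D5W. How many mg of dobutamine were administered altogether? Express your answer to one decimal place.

Concentration = 285 mg ÷ 137 mL = 2.080292 mg/mL
Stage 1: 13 mL/hr × 2.9 hr = 37.7 mL → 37.7 mL × 2.080292 mg/mL = 78.42701 mg
Stage 2: 7 mL/hr × 0.8 hr = 5.6 mL → 5.6 mL × 2.080292 mg/mL = 11.64964 mg
Total = 78.42701 + 11.64964 = 90.07664 mg

90.1 mg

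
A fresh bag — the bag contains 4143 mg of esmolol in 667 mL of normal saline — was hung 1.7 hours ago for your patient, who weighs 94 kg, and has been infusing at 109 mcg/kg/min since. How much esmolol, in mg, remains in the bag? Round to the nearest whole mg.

3098 mg

Dose = 109 mcg/kg/min × 94 kg = 10246 mcg/min
10246 mcg/min × 60 min/hr = 614760 mcg/hr
Concentration = 4143 mg ÷ 667 mL = 6.211394 mg/mL = 6211.394 mcg/mL
Rate = 614760 mcg/hr ÷ 6211.394 mcg/mL = 98.97295 mL/hr
Volume infused = 98.97295 mL/hr × 1.7 hr = 168.254 mL
Volume remaining = 667 − 168.254 = 498.746 mL
Drug remaining = 498.746 mL × 6211.394 mcg/mL = 3097908 mcg = 3097.908 mg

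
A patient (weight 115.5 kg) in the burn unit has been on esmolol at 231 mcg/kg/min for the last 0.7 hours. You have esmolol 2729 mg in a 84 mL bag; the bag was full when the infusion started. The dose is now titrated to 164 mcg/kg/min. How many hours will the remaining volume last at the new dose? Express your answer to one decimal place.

Initial rate:
Dose = 231 mcg/kg/min × 115.5 kg = 26680.5 mcg/min
26680.5 mcg/min × 60 min/hr = 1600830 mcg/hr
Concentration = 2729 mg ÷ 84 mL = 32.4881 mg/mL = 32488.1 mcg/mL
Rate = 1600830 mcg/hr ÷ 32488.1 mcg/mL = 49.27436 mL/hr
Volume infused so far = 49.27436 mL/hr × 0.7 hr = 34.49205 mL
Volume remaining = 84 − 34.49205 = 49.50795 mL
New rate:
Dose = 164 mcg/kg/min × 115.5 kg = 18942 mcg/min
18942 mcg/min × 60 min/hr = 1136520 mcg/hr
Rate = 1136520 mcg/hr ÷ 32488.1 mcg/mL = 34.98266 mL/hr
Time remaining = 49.50795 mL ÷ 34.98266 mL/hr = 1.415214 hr

1.4 hours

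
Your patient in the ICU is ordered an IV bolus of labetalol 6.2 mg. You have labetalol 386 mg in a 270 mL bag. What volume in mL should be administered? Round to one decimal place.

4.3 mL

Concentration = 386 mg ÷ 270 mL = 1.42963 mg/mL
Volume = 6.2 mg ÷ 1.42963 mg/mL = 4.336788 mL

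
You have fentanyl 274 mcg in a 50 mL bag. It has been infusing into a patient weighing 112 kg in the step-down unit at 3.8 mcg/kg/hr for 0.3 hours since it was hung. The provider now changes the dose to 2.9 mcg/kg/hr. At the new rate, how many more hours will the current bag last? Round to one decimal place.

Initial rate:
Dose = 3.8 mcg/kg/hr × 112 kg = 425.6 mcg/hr
Concentration = 274 mcg ÷ 50 mL = 5.48 mcg/mL
Rate = 425.6 mcg/hr ÷ 5.48 mcg/mL = 77.66423 mL/hr
Volume infused so far = 77.66423 mL/hr × 0.3 hr = 23.29927 mL
Volume remaining = 50 − 23.29927 = 26.70073 mL
New rate:
Dose = 2.9 mcg/kg/hr × 112 kg = 324.8 mcg/hr
Rate = 324.8 mcg/hr ÷ 5.48 mcg/mL = 59.27007 mL/hr
Time remaining = 26.70073 mL ÷ 59.27007 mL/hr = 0.4504926 hr

0.5 hours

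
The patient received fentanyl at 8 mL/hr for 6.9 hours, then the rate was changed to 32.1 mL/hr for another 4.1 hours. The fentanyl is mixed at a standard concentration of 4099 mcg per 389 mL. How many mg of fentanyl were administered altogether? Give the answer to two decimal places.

1.97 mg

Concentration = 4099 mcg ÷ 389 mL = 10.53728 mcg/mL
Stage 1: 8 mL/hr × 6.9 hr = 55.2 mL → 55.2 mL × 10.53728 mcg/mL = 581.6576 mcg
Stage 2: 32.1 mL/hr × 4.1 hr = 131.61 mL → 131.61 mL × 10.53728 mcg/mL = 1386.811 mcg
Total = 581.6576 + 1386.811 = 1968.468 mcg = 1.968468 mg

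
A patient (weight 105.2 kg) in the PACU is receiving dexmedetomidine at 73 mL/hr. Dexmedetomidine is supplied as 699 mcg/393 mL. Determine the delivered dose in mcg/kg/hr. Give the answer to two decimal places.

1.23 mcg/kg/hr

Concentration = 699 mcg ÷ 393 mL = 1.778626 mcg/mL
Drug rate = 73 mL/hr × 1.778626 mcg/mL = 129.8397 mcg/hr
129.8397 mcg/hr ÷ 105.2 kg = 1.234218 mcg/kg/hr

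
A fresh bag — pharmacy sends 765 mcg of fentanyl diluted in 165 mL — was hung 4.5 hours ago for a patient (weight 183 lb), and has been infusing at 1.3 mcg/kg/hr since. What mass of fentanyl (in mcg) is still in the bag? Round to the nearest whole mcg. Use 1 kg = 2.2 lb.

Weight = 183 lb ÷ 2.2 lb/kg = 83.18182 kg
Dose = 1.3 mcg/kg/hr × 83.18182 kg = 108.1364 mcg/hr
Concentration = 765 mcg ÷ 165 mL = 4.636364 mcg/mL
Rate = 108.1364 mcg/hr ÷ 4.636364 mcg/mL = 23.32353 mL/hr
Volume infused = 23.32353 mL/hr × 4.5 hr = 104.9559 mL
Volume remaining = 165 − 104.9559 = 60.04412 mL
Drug remaining = 60.04412 mL × 4.636364 mcg/mL = 278.3864 mcg

278 mcg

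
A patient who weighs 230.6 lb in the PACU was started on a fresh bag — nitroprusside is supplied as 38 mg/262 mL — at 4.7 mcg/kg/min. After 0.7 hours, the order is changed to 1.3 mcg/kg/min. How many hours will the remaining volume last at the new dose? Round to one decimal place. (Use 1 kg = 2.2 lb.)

Initial rate:
Weight = 230.6 lb ÷ 2.2 lb/kg = 104.8182 kg
Dose = 4.7 mcg/kg/min × 104.8182 kg = 492.6455 mcg/min
492.6455 mcg/min × 60 min/hr = 29558.73 mcg/hr
Concentration = 38 mg ÷ 262 mL = 0.1450382 mg/mL = 145.0382 mcg/mL
Rate = 29558.73 mcg/hr ÷ 145.0382 mcg/mL = 203.7996 mL/hr
Volume infused so far = 203.7996 mL/hr × 0.7 hr = 142.6598 mL
Volume remaining = 262 − 142.6598 = 119.3402 mL
New rate:
Dose = 1.3 mcg/kg/min × 104.8182 kg = 136.2636 mcg/min
136.2636 mcg/min × 60 min/hr = 8175.818 mcg/hr
Rate = 8175.818 mcg/hr ÷ 145.0382 mcg/mL = 56.37011 mL/hr
Time remaining = 119.3402 mL ÷ 56.37011 mL/hr = 2.117084 hr

2.1 hours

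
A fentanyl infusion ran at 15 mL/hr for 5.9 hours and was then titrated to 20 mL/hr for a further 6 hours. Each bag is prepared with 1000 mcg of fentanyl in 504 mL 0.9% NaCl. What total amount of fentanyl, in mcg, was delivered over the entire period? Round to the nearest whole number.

414 mcg

Concentration = 1000 mcg ÷ 504 mL = 1.984127 mcg/mL
Stage 1: 15 mL/hr × 5.9 hr = 88.5 mL → 88.5 mL × 1.984127 mcg/mL = 175.5952 mcg
Stage 2: 20 mL/hr × 6 hr = 120 mL → 120 mL × 1.984127 mcg/mL = 238.0952 mcg
Total = 175.5952 + 238.0952 = 413.6905 mcg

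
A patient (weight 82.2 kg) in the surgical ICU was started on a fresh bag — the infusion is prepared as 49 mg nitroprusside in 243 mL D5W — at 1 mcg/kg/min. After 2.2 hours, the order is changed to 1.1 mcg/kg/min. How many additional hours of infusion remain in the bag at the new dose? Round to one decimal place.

Initial rate:
Dose = 1 mcg/kg/min × 82.2 kg = 82.2 mcg/min
82.2 mcg/min × 60 min/hr = 4932 mcg/hr
Concentration = 49 mg ÷ 243 mL = 0.2016461 mg/mL = 201.6461 mcg/mL
Rate = 4932 mcg/hr ÷ 201.6461 mcg/mL = 24.45869 mL/hr
Volume infused so far = 24.45869 mL/hr × 2.2 hr = 53.80913 mL
Volume remaining = 243 − 53.80913 = 189.1909 mL
New rate:
Dose = 1.1 mcg/kg/min × 82.2 kg = 90.42 mcg/min
90.42 mcg/min × 60 min/hr = 5425.2 mcg/hr
Rate = 5425.2 mcg/hr ÷ 201.6461 mcg/mL = 26.90456 mL/hr
Time remaining = 189.1909 mL ÷ 26.90456 mL/hr = 7.031925 hr

7.0 hours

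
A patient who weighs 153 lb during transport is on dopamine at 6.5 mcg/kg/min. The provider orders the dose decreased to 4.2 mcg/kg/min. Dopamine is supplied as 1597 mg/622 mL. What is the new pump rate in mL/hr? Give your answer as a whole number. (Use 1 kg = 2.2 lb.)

7 mL/hr

Weight = 153 lb ÷ 2.2 lb/kg = 69.54545 kg
Dose = 4.2 mcg/kg/min × 69.54545 kg = 292.0909 mcg/min
292.0909 mcg/min × 60 min/hr = 17525.45 mcg/hr
Concentration = 1597 mg ÷ 622 mL = 2.567524 mg/mL = 2567.524 mcg/mL
Rate = 17525.45 mcg/hr ÷ 2567.524 mcg/mL = 6.825819 mL/hr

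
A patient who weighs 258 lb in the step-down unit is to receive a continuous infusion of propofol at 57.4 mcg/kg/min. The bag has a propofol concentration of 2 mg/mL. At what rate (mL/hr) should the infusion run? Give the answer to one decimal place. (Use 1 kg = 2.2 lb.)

Weight = 258 lb ÷ 2.2 lb/kg = 117.2727 kg
Dose = 57.4 mcg/kg/min × 117.2727 kg = 6731.455 mcg/min
6731.455 mcg/min × 60 min/hr = 403887.3 mcg/hr
Concentration = 2 mg/mL = 2000 mcg/mL
Rate = 403887.3 mcg/hr ÷ 2000 mcg/mL = 201.9436 mL/hr

201.9 mL/hr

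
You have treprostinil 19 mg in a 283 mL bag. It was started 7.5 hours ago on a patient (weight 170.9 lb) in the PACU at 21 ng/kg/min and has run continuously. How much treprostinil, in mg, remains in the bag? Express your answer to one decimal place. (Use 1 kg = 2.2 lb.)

Weight = 170.9 lb ÷ 2.2 lb/kg = 77.68182 kg
Dose = 21 ng/kg/min × 77.68182 kg = 1631.318 ng/min
1631.318 ng/min × 60 min/hr = 97879.09 ng/hr
Concentration = 19 mg ÷ 283 mL = 0.06713781 mg/mL = 67137.81 ng/mL
Rate = 97879.09 ng/hr ÷ 67137.81 ng/mL = 1.457883 mL/hr
Volume infused = 1.457883 mL/hr × 7.5 hr = 10.93412 mL
Volume remaining = 283 − 10.93412 = 272.0659 mL
Drug remaining = 272.0659 mL × 67137.81 ng/mL = 18265907 ng = 18.26591 mg

18.3 mg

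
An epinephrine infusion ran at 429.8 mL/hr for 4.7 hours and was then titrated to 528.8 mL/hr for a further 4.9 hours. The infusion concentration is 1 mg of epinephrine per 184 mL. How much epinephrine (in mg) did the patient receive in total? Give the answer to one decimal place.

Concentration = 1 mg ÷ 184 mL = 0.005434783 mg/mL
Stage 1: 429.8 mL/hr × 4.7 hr = 2020.06 mL → 2020.06 mL × 0.005434783 mg/mL = 10.97859 mg
Stage 2: 528.8 mL/hr × 4.9 hr = 2591.12 mL → 2591.12 mL × 0.005434783 mg/mL = 14.08217 mg
Total = 10.97859 + 14.08217 = 25.06076 mg

25.1 mg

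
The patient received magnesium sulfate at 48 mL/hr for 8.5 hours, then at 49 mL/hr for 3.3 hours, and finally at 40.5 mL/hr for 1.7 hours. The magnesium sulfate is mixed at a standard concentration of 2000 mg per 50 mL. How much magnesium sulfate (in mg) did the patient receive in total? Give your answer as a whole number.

Concentration = 2000 mg ÷ 50 mL = 40 mg/mL
Stage 1: 48 mL/hr × 8.5 hr = 408 mL → 408 mL × 40 mg/mL = 16320 mg
Stage 2: 49 mL/hr × 3.3 hr = 161.7 mL → 161.7 mL × 40 mg/mL = 6468 mg
Stage 3: 40.5 mL/hr × 1.7 hr = 68.85 mL → 68.85 mL × 40 mg/mL = 2754 mg
Total = 16320 + 6468 + 2754 = 25542 mg

25542 mg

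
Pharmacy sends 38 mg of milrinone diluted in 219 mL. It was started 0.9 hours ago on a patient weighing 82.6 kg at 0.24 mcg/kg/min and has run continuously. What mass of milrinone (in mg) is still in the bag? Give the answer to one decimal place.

Dose = 0.24 mcg/kg/min × 82.6 kg = 19.824 mcg/min
19.824 mcg/min × 60 min/hr = 1189.44 mcg/hr
Concentration = 38 mg ÷ 219 mL = 0.173516 mg/mL = 173.516 mcg/mL
Rate = 1189.44 mcg/hr ÷ 173.516 mcg/mL = 6.854931 mL/hr
Volume infused = 6.854931 mL/hr × 0.9 hr = 6.169437 mL
Volume remaining = 219 − 6.169437 = 212.8306 mL
Drug remaining = 212.8306 mL × 173.516 mcg/mL = 36929.5 mcg = 36.9295 mg

36.9 mg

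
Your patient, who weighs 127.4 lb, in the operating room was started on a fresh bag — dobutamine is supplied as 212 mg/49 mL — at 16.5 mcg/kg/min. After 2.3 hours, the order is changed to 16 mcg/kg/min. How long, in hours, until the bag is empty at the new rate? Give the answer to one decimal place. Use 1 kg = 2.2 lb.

Initial rate:
Weight = 127.4 lb ÷ 2.2 lb/kg = 57.90909 kg
Dose = 16.5 mcg/kg/min × 57.90909 kg = 955.5 mcg/min
955.5 mcg/min × 60 min/hr = 57330 mcg/hr
Concentration = 212 mg ÷ 49 mL = 4.326531 mg/mL = 4326.531 mcg/mL
Rate = 57330 mcg/hr ÷ 4326.531 mcg/mL = 13.2508 mL/hr
Volume infused so far = 13.2508 mL/hr × 2.3 hr = 30.47684 mL
Volume remaining = 49 − 30.47684 = 18.52316 mL
New rate:
Dose = 16 mcg/kg/min × 57.90909 kg = 926.5455 mcg/min
926.5455 mcg/min × 60 min/hr = 55592.73 mcg/hr
Rate = 55592.73 mcg/hr ÷ 4326.531 mcg/mL = 12.84926 mL/hr
Time remaining = 18.52316 mL ÷ 12.84926 mL/hr = 1.441573 hr

1.4 hours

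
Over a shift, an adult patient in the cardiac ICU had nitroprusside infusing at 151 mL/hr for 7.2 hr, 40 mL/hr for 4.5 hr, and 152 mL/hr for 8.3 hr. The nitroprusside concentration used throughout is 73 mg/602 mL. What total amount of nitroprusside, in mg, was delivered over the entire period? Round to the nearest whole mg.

Concentration = 73 mg ÷ 602 mL = 0.1212625 mg/mL
Stage 1: 151 mL/hr × 7.2 hr = 1087.2 mL → 1087.2 mL × 0.1212625 mg/mL = 131.8365 mg
Stage 2: 40 mL/hr × 4.5 hr = 180 mL → 180 mL × 0.1212625 mg/mL = 21.82724 mg
Stage 3: 152 mL/hr × 8.3 hr = 1261.6 mL → 1261.6 mL × 0.1212625 mg/mL = 152.9847 mg
Total = 131.8365 + 21.82724 + 152.9847 = 306.6485 mg

307 mg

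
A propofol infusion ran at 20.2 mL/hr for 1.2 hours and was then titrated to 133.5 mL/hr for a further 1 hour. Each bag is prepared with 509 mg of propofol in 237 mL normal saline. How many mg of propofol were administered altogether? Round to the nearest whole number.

Concentration = 509 mg ÷ 237 mL = 2.147679 mg/mL
Stage 1: 20.2 mL/hr × 1.2 hr = 24.24 mL → 24.24 mL × 2.147679 mg/mL = 52.05975 mg
Stage 2: 133.5 mL/hr × 1 hr = 133.5 mL → 133.5 mL × 2.147679 mg/mL = 286.7152 mg
Total = 52.05975 + 286.7152 = 338.7749 mg

339 mg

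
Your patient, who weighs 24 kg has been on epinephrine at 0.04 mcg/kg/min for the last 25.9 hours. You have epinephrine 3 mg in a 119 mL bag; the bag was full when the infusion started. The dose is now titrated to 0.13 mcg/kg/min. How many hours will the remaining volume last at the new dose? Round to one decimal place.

Initial rate:
Dose = 0.04 mcg/kg/min × 24 kg = 0.96 mcg/min
0.96 mcg/min × 60 min/hr = 57.6 mcg/hr
Concentration = 3 mg ÷ 119 mL = 0.02521008 mg/mL = 25.21008 mcg/mL
Rate = 57.6 mcg/hr ÷ 25.21008 mcg/mL = 2.2848 mL/hr
Volume infused so far = 2.2848 mL/hr × 25.9 hr = 59.17632 mL
Volume remaining = 119 − 59.17632 = 59.82368 mL
New rate:
Dose = 0.13 mcg/kg/min × 24 kg = 3.12 mcg/min
3.12 mcg/min × 60 min/hr = 187.2 mcg/hr
Rate = 187.2 mcg/hr ÷ 25.21008 mcg/mL = 7.4256 mL/hr
Time remaining = 59.82368 mL ÷ 7.4256 mL/hr = 8.05641 hr

8.1 hours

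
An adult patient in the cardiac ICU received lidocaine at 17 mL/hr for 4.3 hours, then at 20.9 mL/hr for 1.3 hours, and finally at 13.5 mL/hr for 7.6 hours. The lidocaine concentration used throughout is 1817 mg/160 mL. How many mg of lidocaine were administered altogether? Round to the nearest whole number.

2304 mg

Concentration = 1817 mg ÷ 160 mL = 11.35625 mg/mL
Stage 1: 17 mL/hr × 4.3 hr = 73.1 mL → 73.1 mL × 11.35625 mg/mL = 830.1419 mg
Stage 2: 20.9 mL/hr × 1.3 hr = 27.17 mL → 27.17 mL × 11.35625 mg/mL = 308.5493 mg
Stage 3: 13.5 mL/hr × 7.6 hr = 102.6 mL → 102.6 mL × 11.35625 mg/mL = 1165.151 mg
Total = 830.1419 + 308.5493 + 1165.151 = 2303.842 mg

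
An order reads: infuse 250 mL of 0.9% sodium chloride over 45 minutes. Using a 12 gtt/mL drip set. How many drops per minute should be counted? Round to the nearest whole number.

67 gtt/min

250 mL ÷ (45 min) = 5.555556 mL/min
5.555556 mL/min × 12 gtt/mL = 66.66667 gtt/min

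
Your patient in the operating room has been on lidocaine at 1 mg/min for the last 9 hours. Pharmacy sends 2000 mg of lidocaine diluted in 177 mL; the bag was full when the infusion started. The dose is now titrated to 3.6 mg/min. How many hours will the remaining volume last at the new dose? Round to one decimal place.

6.8 hours

Initial rate:
1 mg/min × 60 min/hr = 60 mg/hr
Concentration = 2000 mg ÷ 177 mL = 11.29944 mg/mL
Rate = 60 mg/hr ÷ 11.29944 mg/mL = 5.31 mL/hr
Volume infused so far = 5.31 mL/hr × 9 hr = 47.79 mL
Volume remaining = 177 − 47.79 = 129.21 mL
New rate:
3.6 mg/min × 60 min/hr = 216 mg/hr
Rate = 216 mg/hr ÷ 11.29944 mg/mL = 19.116 mL/hr
Time remaining = 129.21 mL ÷ 19.116 mL/hr = 6.759259 hr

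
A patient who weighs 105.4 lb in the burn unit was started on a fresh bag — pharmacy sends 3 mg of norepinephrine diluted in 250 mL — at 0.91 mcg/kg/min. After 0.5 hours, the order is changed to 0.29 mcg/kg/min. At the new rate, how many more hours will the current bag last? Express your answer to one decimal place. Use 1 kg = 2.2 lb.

Initial rate:
Weight = 105.4 lb ÷ 2.2 lb/kg = 47.90909 kg
Dose = 0.91 mcg/kg/min × 47.90909 kg = 43.59727 mcg/min
43.59727 mcg/min × 60 min/hr = 2615.836 mcg/hr
Concentration = 3 mg ÷ 250 mL = 0.012 mg/mL = 12 mcg/mL
Rate = 2615.836 mcg/hr ÷ 12 mcg/mL = 217.9864 mL/hr
Volume infused so far = 217.9864 mL/hr × 0.5 hr = 108.9932 mL
Volume remaining = 250 − 108.9932 = 141.0068 mL
New rate:
Dose = 0.29 mcg/kg/min × 47.90909 kg = 13.89364 mcg/min
13.89364 mcg/min × 60 min/hr = 833.6182 mcg/hr
Rate = 833.6182 mcg/hr ÷ 12 mcg/mL = 69.46818 mL/hr
Time remaining = 141.0068 mL ÷ 69.46818 mL/hr = 2.029804 hr

2.0 hours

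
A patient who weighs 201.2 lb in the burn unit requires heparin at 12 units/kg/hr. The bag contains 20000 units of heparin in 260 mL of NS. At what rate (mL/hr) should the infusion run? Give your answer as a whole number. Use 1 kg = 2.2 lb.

Weight = 201.2 lb ÷ 2.2 lb/kg = 91.45455 kg
Dose = 12 units/kg/hr × 91.45455 kg = 1097.455 units/hr
Concentration = 20000 units ÷ 260 mL = 76.92308 units/mL
Rate = 1097.455 units/hr ÷ 76.92308 units/mL = 14.26691 mL/hr

14 mL/hr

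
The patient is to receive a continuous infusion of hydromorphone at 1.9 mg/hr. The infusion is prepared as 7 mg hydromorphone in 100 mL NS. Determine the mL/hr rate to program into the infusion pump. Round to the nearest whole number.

Concentration = 7 mg ÷ 100 mL = 0.07 mg/mL
Rate = 1.9 mg/hr ÷ 0.07 mg/mL = 27.14286 mL/hr

27 mL/hr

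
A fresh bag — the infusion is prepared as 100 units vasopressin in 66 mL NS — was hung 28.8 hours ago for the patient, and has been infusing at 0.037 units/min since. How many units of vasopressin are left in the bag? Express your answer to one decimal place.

36.1 units

0.037 units/min × 60 min/hr = 2.22 units/hr
Concentration = 100 units ÷ 66 mL = 1.515152 units/mL
Rate = 2.22 units/hr ÷ 1.515152 units/mL = 1.4652 mL/hr
Volume infused = 1.4652 mL/hr × 28.8 hr = 42.19776 mL
Volume remaining = 66 − 42.19776 = 23.80224 mL
Drug remaining = 23.80224 mL × 1.515152 units/mL = 36.064 units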